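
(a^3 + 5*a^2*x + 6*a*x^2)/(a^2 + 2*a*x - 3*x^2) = a*(-a - 2*x)/(-a + x)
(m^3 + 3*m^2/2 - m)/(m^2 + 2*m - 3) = m*(2*m^2 + 3*m - 2)/(2*(m^2 + 2*m - 3))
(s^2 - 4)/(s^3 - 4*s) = 1/s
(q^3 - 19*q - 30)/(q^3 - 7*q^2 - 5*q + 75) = (q + 2)/(q - 5)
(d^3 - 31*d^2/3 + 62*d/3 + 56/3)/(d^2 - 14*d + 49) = (3*d^2 - 10*d - 8)/(3*(d - 7))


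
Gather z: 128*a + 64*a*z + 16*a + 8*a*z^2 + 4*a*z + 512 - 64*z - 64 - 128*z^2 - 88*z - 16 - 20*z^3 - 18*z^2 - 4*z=144*a - 20*z^3 + z^2*(8*a - 146) + z*(68*a - 156) + 432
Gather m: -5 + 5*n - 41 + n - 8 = 6*n - 54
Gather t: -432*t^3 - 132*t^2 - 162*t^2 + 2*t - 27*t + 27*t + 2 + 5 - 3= -432*t^3 - 294*t^2 + 2*t + 4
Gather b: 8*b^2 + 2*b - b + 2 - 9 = 8*b^2 + b - 7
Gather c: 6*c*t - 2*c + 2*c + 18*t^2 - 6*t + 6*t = 6*c*t + 18*t^2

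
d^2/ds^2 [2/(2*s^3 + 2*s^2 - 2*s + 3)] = 8*(-(3*s + 1)*(2*s^3 + 2*s^2 - 2*s + 3) + 2*(3*s^2 + 2*s - 1)^2)/(2*s^3 + 2*s^2 - 2*s + 3)^3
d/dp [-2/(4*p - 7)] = 8/(4*p - 7)^2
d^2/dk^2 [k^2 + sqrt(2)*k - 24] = 2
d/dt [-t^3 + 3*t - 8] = 3 - 3*t^2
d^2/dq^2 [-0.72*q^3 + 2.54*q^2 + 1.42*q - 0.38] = 5.08 - 4.32*q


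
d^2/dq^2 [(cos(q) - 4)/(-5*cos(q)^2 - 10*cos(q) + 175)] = (9*(1 - cos(2*q))^2*cos(q)/4 - 9*(1 - cos(2*q))^2/2 + 1841*cos(q)/2 - 259*cos(2*q) + 48*cos(3*q) - cos(5*q)/2 - 69)/(5*(cos(q) - 5)^3*(cos(q) + 7)^3)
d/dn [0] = 0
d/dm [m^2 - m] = 2*m - 1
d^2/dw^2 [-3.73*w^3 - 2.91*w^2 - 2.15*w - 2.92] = -22.38*w - 5.82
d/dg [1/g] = -1/g^2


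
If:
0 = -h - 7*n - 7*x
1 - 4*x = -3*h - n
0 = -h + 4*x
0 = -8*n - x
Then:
No Solution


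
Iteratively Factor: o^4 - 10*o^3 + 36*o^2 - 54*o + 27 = (o - 3)*(o^3 - 7*o^2 + 15*o - 9) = (o - 3)^2*(o^2 - 4*o + 3) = (o - 3)^2*(o - 1)*(o - 3)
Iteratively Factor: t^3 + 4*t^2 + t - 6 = (t - 1)*(t^2 + 5*t + 6) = (t - 1)*(t + 3)*(t + 2)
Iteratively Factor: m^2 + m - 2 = (m - 1)*(m + 2)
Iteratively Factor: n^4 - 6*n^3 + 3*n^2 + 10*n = (n)*(n^3 - 6*n^2 + 3*n + 10) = n*(n - 2)*(n^2 - 4*n - 5) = n*(n - 2)*(n + 1)*(n - 5)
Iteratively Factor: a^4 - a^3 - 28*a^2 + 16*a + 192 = (a - 4)*(a^3 + 3*a^2 - 16*a - 48) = (a - 4)*(a + 4)*(a^2 - a - 12) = (a - 4)^2*(a + 4)*(a + 3)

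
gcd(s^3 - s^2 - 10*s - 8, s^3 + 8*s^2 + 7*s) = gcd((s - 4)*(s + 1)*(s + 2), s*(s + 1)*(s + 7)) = s + 1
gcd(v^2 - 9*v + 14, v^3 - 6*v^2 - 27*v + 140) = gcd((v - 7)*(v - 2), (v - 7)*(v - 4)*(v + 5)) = v - 7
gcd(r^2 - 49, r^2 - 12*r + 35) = r - 7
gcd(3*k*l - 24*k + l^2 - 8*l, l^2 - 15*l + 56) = l - 8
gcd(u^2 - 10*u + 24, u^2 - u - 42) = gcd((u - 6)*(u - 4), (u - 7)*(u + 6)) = 1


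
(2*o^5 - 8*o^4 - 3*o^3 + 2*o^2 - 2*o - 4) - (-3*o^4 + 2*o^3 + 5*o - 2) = 2*o^5 - 5*o^4 - 5*o^3 + 2*o^2 - 7*o - 2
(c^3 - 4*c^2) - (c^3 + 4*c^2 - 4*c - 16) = -8*c^2 + 4*c + 16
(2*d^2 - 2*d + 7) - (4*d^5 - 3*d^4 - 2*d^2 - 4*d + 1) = -4*d^5 + 3*d^4 + 4*d^2 + 2*d + 6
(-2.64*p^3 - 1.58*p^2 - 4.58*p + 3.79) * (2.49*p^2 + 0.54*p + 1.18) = -6.5736*p^5 - 5.3598*p^4 - 15.3726*p^3 + 5.0995*p^2 - 3.3578*p + 4.4722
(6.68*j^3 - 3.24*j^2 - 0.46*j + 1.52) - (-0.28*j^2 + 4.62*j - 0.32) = 6.68*j^3 - 2.96*j^2 - 5.08*j + 1.84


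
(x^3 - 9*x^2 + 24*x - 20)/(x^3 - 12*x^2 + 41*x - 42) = (x^2 - 7*x + 10)/(x^2 - 10*x + 21)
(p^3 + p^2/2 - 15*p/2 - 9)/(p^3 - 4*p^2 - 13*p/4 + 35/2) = 2*(2*p^2 - 3*p - 9)/(4*p^2 - 24*p + 35)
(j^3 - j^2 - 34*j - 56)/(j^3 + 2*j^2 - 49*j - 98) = (j + 4)/(j + 7)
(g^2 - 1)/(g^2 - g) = (g + 1)/g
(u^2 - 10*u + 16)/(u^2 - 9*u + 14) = (u - 8)/(u - 7)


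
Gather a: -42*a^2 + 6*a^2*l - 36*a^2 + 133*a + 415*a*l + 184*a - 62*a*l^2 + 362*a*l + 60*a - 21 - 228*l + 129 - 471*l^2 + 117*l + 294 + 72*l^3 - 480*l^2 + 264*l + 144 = a^2*(6*l - 78) + a*(-62*l^2 + 777*l + 377) + 72*l^3 - 951*l^2 + 153*l + 546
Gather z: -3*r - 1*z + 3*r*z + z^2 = -3*r + z^2 + z*(3*r - 1)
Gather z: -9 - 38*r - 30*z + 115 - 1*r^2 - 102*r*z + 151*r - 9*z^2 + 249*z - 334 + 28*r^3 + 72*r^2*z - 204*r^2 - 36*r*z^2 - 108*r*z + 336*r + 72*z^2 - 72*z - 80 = 28*r^3 - 205*r^2 + 449*r + z^2*(63 - 36*r) + z*(72*r^2 - 210*r + 147) - 308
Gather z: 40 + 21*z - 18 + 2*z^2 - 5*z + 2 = 2*z^2 + 16*z + 24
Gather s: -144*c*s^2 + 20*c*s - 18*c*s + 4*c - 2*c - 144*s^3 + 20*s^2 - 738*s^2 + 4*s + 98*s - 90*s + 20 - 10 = 2*c - 144*s^3 + s^2*(-144*c - 718) + s*(2*c + 12) + 10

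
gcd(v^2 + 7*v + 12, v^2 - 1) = 1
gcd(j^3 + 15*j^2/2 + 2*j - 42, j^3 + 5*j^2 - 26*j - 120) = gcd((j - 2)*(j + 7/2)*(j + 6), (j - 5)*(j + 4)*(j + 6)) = j + 6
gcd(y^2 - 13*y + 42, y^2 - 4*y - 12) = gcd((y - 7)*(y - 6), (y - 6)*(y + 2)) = y - 6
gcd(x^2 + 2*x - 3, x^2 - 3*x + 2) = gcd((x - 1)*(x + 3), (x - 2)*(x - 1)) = x - 1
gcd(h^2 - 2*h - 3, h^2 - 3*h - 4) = h + 1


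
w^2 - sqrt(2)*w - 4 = (w - 2*sqrt(2))*(w + sqrt(2))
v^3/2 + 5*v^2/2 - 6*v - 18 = (v/2 + 1)*(v - 3)*(v + 6)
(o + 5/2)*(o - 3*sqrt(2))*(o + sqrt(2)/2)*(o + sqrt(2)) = o^4 - 3*sqrt(2)*o^3/2 + 5*o^3/2 - 8*o^2 - 15*sqrt(2)*o^2/4 - 20*o - 3*sqrt(2)*o - 15*sqrt(2)/2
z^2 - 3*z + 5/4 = (z - 5/2)*(z - 1/2)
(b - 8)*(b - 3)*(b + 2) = b^3 - 9*b^2 + 2*b + 48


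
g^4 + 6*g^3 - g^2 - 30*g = g*(g - 2)*(g + 3)*(g + 5)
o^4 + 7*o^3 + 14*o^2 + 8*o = o*(o + 1)*(o + 2)*(o + 4)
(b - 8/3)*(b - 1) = b^2 - 11*b/3 + 8/3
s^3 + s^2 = s^2*(s + 1)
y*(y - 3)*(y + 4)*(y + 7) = y^4 + 8*y^3 - 5*y^2 - 84*y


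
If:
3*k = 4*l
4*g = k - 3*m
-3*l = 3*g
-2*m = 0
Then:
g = 0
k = 0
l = 0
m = 0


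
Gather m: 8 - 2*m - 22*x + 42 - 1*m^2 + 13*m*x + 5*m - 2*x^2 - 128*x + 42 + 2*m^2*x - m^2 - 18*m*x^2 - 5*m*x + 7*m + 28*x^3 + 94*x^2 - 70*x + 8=m^2*(2*x - 2) + m*(-18*x^2 + 8*x + 10) + 28*x^3 + 92*x^2 - 220*x + 100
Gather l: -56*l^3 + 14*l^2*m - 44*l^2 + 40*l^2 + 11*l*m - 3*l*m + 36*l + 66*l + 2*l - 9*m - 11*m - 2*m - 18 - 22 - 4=-56*l^3 + l^2*(14*m - 4) + l*(8*m + 104) - 22*m - 44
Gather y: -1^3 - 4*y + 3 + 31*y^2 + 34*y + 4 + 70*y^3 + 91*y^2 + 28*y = 70*y^3 + 122*y^2 + 58*y + 6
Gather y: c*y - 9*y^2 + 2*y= -9*y^2 + y*(c + 2)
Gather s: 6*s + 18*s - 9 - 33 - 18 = 24*s - 60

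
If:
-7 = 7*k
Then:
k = -1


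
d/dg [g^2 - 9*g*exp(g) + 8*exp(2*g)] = -9*g*exp(g) + 2*g + 16*exp(2*g) - 9*exp(g)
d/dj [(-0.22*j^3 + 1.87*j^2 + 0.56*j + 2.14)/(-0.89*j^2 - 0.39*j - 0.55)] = (0.1958*j^4 + 0.1716*j^3 + 0.1321*j^2 + 1.7522*j + 0.5266)/(0.7921*j^4 + 0.6942*j^3 + 1.1311*j^2 + 0.429*j + 0.3025)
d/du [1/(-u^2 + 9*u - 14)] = (2*u - 9)/(u^2 - 9*u + 14)^2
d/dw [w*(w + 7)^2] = (w + 7)*(3*w + 7)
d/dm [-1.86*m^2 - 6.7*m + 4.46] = -3.72*m - 6.7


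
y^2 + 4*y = y*(y + 4)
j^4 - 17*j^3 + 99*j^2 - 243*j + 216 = (j - 8)*(j - 3)^3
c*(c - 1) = c^2 - c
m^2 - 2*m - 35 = (m - 7)*(m + 5)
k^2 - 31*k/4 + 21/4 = (k - 7)*(k - 3/4)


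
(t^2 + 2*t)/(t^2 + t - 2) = t/(t - 1)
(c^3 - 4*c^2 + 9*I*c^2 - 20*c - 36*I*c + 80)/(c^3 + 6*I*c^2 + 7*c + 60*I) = (c - 4)/(c - 3*I)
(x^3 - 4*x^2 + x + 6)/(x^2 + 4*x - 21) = (x^2 - x - 2)/(x + 7)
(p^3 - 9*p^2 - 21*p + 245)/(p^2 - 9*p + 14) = (p^2 - 2*p - 35)/(p - 2)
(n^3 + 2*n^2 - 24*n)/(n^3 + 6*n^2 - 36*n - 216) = n*(n - 4)/(n^2 - 36)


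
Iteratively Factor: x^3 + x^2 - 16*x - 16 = (x + 1)*(x^2 - 16) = (x + 1)*(x + 4)*(x - 4)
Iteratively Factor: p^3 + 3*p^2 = (p)*(p^2 + 3*p) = p*(p + 3)*(p)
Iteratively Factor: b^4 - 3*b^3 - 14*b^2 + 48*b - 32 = (b - 1)*(b^3 - 2*b^2 - 16*b + 32) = (b - 2)*(b - 1)*(b^2 - 16) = (b - 4)*(b - 2)*(b - 1)*(b + 4)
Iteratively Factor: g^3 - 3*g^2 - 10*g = (g - 5)*(g^2 + 2*g) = (g - 5)*(g + 2)*(g)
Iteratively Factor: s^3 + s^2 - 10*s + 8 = (s - 2)*(s^2 + 3*s - 4) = (s - 2)*(s - 1)*(s + 4)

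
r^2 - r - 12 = (r - 4)*(r + 3)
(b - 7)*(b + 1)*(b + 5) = b^3 - b^2 - 37*b - 35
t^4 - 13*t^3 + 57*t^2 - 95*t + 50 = (t - 5)^2*(t - 2)*(t - 1)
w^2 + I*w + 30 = (w - 5*I)*(w + 6*I)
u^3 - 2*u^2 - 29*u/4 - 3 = (u - 4)*(u + 1/2)*(u + 3/2)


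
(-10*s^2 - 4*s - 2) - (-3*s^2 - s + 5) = -7*s^2 - 3*s - 7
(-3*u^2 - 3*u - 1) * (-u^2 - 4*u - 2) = 3*u^4 + 15*u^3 + 19*u^2 + 10*u + 2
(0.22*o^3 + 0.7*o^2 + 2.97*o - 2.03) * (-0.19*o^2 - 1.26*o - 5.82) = -0.0418*o^5 - 0.4102*o^4 - 2.7267*o^3 - 7.4305*o^2 - 14.7276*o + 11.8146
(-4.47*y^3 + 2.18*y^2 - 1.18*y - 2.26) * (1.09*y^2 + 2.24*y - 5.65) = -4.8723*y^5 - 7.6366*y^4 + 28.8525*y^3 - 17.4236*y^2 + 1.6046*y + 12.769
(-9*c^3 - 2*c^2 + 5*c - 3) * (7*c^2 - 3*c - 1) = -63*c^5 + 13*c^4 + 50*c^3 - 34*c^2 + 4*c + 3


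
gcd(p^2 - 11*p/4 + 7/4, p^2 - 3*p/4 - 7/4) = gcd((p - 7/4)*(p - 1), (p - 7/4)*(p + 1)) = p - 7/4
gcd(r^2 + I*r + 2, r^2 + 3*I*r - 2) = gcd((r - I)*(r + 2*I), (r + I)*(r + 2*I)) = r + 2*I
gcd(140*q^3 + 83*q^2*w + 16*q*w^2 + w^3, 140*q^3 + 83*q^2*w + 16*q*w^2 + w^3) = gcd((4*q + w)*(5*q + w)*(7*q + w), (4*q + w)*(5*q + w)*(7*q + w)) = 140*q^3 + 83*q^2*w + 16*q*w^2 + w^3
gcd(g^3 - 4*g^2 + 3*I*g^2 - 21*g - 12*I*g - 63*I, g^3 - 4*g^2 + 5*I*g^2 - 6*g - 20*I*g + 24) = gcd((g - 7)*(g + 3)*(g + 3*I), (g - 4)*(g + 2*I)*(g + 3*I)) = g + 3*I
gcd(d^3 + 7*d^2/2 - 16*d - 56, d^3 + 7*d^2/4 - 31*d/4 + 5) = d + 4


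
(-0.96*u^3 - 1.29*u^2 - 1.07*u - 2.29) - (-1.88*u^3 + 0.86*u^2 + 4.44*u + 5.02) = 0.92*u^3 - 2.15*u^2 - 5.51*u - 7.31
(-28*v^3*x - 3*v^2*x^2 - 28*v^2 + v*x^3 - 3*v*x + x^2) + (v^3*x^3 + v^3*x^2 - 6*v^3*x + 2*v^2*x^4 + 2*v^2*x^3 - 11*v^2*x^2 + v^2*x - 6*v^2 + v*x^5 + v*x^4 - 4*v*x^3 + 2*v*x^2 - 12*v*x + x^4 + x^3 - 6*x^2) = v^3*x^3 + v^3*x^2 - 34*v^3*x + 2*v^2*x^4 + 2*v^2*x^3 - 14*v^2*x^2 + v^2*x - 34*v^2 + v*x^5 + v*x^4 - 3*v*x^3 + 2*v*x^2 - 15*v*x + x^4 + x^3 - 5*x^2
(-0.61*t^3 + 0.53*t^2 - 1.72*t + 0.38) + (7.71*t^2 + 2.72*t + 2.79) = -0.61*t^3 + 8.24*t^2 + 1.0*t + 3.17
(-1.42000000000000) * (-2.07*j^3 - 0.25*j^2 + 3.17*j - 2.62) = 2.9394*j^3 + 0.355*j^2 - 4.5014*j + 3.7204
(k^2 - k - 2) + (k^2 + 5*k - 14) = 2*k^2 + 4*k - 16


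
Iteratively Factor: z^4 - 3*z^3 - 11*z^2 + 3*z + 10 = (z - 5)*(z^3 + 2*z^2 - z - 2) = (z - 5)*(z + 2)*(z^2 - 1) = (z - 5)*(z + 1)*(z + 2)*(z - 1)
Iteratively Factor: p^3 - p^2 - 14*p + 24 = (p + 4)*(p^2 - 5*p + 6) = (p - 2)*(p + 4)*(p - 3)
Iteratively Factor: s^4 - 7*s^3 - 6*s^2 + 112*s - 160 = (s + 4)*(s^3 - 11*s^2 + 38*s - 40) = (s - 5)*(s + 4)*(s^2 - 6*s + 8) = (s - 5)*(s - 4)*(s + 4)*(s - 2)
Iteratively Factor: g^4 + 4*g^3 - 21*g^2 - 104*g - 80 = (g - 5)*(g^3 + 9*g^2 + 24*g + 16) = (g - 5)*(g + 4)*(g^2 + 5*g + 4) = (g - 5)*(g + 4)^2*(g + 1)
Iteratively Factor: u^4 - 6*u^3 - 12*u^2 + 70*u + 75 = (u + 3)*(u^3 - 9*u^2 + 15*u + 25) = (u - 5)*(u + 3)*(u^2 - 4*u - 5) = (u - 5)*(u + 1)*(u + 3)*(u - 5)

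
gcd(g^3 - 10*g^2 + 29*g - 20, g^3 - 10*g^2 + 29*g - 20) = g^3 - 10*g^2 + 29*g - 20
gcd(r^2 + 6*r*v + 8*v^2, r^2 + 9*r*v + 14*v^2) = r + 2*v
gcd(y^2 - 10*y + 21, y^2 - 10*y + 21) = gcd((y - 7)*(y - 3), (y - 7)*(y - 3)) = y^2 - 10*y + 21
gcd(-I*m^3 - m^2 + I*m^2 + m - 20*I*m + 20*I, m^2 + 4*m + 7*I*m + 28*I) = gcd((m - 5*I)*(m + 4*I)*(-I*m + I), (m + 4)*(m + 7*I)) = 1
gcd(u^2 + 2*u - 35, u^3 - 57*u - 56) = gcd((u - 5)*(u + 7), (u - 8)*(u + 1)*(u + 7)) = u + 7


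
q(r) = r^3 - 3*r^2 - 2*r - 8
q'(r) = 3*r^2 - 6*r - 2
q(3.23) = -12.06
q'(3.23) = 9.92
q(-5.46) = -249.29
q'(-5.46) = 120.19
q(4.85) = 25.82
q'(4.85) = 39.47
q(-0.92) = -9.48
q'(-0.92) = 6.06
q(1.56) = -14.62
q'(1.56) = -4.06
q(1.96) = -15.92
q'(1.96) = -2.24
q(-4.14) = -122.10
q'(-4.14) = 74.26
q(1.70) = -15.16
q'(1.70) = -3.53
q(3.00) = -14.00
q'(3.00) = 7.00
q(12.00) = 1264.00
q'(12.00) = 358.00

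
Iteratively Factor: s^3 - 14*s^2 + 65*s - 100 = (s - 4)*(s^2 - 10*s + 25) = (s - 5)*(s - 4)*(s - 5)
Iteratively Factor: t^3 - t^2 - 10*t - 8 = (t - 4)*(t^2 + 3*t + 2) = (t - 4)*(t + 1)*(t + 2)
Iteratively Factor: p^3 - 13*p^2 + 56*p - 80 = (p - 5)*(p^2 - 8*p + 16) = (p - 5)*(p - 4)*(p - 4)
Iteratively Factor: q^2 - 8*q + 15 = (q - 5)*(q - 3)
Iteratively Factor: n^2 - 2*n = (n)*(n - 2)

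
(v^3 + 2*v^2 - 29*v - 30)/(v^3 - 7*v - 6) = (v^2 + v - 30)/(v^2 - v - 6)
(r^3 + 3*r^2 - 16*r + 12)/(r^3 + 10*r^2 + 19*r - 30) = (r - 2)/(r + 5)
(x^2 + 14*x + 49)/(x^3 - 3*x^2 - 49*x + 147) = (x + 7)/(x^2 - 10*x + 21)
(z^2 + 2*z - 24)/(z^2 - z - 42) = (z - 4)/(z - 7)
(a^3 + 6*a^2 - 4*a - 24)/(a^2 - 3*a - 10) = (a^2 + 4*a - 12)/(a - 5)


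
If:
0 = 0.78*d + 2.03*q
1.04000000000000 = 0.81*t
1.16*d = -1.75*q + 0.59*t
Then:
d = 1.55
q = -0.60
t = 1.28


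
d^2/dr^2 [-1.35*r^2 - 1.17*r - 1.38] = -2.70000000000000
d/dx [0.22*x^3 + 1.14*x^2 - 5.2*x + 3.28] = 0.66*x^2 + 2.28*x - 5.2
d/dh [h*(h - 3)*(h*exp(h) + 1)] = h^3*exp(h) - 6*h*exp(h) + 2*h - 3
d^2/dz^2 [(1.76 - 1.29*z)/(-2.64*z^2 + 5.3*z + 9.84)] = ((22.9668 - 20.4336*z)*(-2.64*z^2 + 5.3*z + 9.84) - (1.29*z - 1.76)*(5.28*z - 5.3)*(10.56*z - 10.6))/(-2.64*z^2 + 5.3*z + 9.84)^3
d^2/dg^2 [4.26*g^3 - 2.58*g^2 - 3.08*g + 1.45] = 25.56*g - 5.16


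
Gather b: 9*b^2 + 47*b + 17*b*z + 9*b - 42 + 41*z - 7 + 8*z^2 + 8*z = 9*b^2 + b*(17*z + 56) + 8*z^2 + 49*z - 49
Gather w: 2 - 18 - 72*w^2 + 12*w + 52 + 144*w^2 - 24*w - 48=72*w^2 - 12*w - 12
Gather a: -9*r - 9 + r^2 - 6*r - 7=r^2 - 15*r - 16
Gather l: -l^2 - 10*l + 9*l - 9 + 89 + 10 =-l^2 - l + 90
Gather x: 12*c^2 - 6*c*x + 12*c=12*c^2 - 6*c*x + 12*c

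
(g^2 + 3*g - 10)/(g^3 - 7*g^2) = (g^2 + 3*g - 10)/(g^2*(g - 7))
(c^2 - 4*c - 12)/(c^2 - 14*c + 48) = (c + 2)/(c - 8)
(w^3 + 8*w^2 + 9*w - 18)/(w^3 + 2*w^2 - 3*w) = (w + 6)/w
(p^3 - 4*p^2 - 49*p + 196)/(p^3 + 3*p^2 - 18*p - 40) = (p^2 - 49)/(p^2 + 7*p + 10)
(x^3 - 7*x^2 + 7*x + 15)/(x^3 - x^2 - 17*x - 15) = (x - 3)/(x + 3)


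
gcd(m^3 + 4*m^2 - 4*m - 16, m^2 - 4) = m^2 - 4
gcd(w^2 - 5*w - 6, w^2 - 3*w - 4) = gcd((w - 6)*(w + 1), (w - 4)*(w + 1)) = w + 1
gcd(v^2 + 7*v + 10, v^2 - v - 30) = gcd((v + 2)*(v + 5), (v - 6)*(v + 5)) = v + 5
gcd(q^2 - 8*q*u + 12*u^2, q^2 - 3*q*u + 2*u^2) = q - 2*u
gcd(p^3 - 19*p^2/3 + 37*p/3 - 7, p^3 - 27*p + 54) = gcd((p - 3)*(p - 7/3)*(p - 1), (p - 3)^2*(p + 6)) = p - 3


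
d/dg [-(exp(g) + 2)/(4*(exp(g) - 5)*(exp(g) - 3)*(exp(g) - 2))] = (exp(3*g)/2 - exp(2*g) - 10*exp(g) + 23)*exp(g)/(exp(6*g) - 20*exp(5*g) + 162*exp(4*g) - 680*exp(3*g) + 1561*exp(2*g) - 1860*exp(g) + 900)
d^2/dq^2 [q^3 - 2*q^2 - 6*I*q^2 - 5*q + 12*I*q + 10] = 6*q - 4 - 12*I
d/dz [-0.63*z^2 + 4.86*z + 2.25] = 4.86 - 1.26*z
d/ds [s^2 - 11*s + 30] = 2*s - 11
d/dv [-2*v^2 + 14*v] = 14 - 4*v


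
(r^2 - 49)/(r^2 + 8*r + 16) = (r^2 - 49)/(r^2 + 8*r + 16)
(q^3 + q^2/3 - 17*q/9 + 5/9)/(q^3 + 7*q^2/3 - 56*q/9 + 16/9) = (3*q^2 + 2*q - 5)/(3*q^2 + 8*q - 16)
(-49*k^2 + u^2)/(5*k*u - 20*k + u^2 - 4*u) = (-49*k^2 + u^2)/(5*k*u - 20*k + u^2 - 4*u)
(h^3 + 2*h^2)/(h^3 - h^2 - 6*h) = h/(h - 3)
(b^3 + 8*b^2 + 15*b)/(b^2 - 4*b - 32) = b*(b^2 + 8*b + 15)/(b^2 - 4*b - 32)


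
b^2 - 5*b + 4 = (b - 4)*(b - 1)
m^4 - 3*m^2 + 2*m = m*(m - 1)^2*(m + 2)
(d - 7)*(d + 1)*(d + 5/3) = d^3 - 13*d^2/3 - 17*d - 35/3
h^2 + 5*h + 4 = (h + 1)*(h + 4)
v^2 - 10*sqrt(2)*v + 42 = (v - 7*sqrt(2))*(v - 3*sqrt(2))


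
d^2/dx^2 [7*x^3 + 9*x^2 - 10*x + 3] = 42*x + 18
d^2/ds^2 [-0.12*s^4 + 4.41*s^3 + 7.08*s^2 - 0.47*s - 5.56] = -1.44*s^2 + 26.46*s + 14.16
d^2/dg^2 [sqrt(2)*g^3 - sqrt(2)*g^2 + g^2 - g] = 6*sqrt(2)*g - 2*sqrt(2) + 2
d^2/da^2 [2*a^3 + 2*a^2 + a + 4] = 12*a + 4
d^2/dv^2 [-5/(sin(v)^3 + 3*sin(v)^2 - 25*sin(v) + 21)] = 5*(9*sin(v)^5 + 42*sin(v)^4 + 16*sin(v)^3 - 446*sin(v)^2 + 23*sin(v) + 1124)/((sin(v) - 3)^3*(sin(v) - 1)^2*(sin(v) + 7)^3)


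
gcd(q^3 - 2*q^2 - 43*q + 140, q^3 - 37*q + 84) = q^2 + 3*q - 28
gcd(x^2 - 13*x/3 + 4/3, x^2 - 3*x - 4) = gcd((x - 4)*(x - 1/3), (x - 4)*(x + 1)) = x - 4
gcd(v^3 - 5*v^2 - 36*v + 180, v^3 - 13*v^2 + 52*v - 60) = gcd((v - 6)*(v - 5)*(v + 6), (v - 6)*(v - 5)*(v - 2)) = v^2 - 11*v + 30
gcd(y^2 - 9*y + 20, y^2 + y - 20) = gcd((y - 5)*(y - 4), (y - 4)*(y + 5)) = y - 4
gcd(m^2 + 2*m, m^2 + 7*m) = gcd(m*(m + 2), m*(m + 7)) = m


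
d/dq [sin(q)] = cos(q)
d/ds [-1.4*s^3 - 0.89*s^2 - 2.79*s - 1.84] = -4.2*s^2 - 1.78*s - 2.79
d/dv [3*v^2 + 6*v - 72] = 6*v + 6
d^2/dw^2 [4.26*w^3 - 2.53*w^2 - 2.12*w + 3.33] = 25.56*w - 5.06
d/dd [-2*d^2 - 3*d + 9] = -4*d - 3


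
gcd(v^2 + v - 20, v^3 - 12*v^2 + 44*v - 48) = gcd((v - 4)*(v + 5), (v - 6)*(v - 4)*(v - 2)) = v - 4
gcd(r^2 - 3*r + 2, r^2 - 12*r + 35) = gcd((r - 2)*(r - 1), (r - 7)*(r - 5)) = 1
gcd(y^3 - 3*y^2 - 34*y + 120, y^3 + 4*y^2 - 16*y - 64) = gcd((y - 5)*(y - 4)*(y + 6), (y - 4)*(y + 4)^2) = y - 4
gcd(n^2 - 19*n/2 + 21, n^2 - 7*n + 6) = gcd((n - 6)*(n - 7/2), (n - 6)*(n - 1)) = n - 6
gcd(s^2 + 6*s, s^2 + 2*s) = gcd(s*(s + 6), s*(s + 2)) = s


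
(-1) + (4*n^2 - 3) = 4*n^2 - 4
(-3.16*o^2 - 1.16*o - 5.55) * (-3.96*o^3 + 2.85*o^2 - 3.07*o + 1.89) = 12.5136*o^5 - 4.4124*o^4 + 28.3732*o^3 - 18.2287*o^2 + 14.8461*o - 10.4895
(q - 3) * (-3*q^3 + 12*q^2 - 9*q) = -3*q^4 + 21*q^3 - 45*q^2 + 27*q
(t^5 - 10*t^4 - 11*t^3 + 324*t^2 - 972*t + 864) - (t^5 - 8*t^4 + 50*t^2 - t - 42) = -2*t^4 - 11*t^3 + 274*t^2 - 971*t + 906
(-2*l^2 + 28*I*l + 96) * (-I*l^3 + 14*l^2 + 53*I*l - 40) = 2*I*l^5 + 190*I*l^3 - 60*l^2 + 3968*I*l - 3840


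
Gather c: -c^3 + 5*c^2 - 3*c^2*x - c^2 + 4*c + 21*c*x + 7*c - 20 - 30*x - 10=-c^3 + c^2*(4 - 3*x) + c*(21*x + 11) - 30*x - 30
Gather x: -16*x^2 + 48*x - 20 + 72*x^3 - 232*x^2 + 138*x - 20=72*x^3 - 248*x^2 + 186*x - 40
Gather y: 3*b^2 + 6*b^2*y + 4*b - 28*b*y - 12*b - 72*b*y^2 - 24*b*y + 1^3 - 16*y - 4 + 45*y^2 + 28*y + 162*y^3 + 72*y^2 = 3*b^2 - 8*b + 162*y^3 + y^2*(117 - 72*b) + y*(6*b^2 - 52*b + 12) - 3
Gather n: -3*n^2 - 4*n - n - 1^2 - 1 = -3*n^2 - 5*n - 2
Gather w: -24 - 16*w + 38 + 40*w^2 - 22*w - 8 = 40*w^2 - 38*w + 6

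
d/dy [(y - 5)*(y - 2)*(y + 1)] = 3*y^2 - 12*y + 3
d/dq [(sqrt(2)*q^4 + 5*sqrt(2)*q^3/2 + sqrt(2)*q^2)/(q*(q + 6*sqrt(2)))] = (4*sqrt(2)*q^3 + 5*sqrt(2)*q^2 + 72*q^2 + 120*q + 24)/(2*(q^2 + 12*sqrt(2)*q + 72))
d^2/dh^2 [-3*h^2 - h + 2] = -6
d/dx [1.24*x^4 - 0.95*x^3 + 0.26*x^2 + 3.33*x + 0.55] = 4.96*x^3 - 2.85*x^2 + 0.52*x + 3.33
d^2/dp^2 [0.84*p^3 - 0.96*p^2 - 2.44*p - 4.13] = 5.04*p - 1.92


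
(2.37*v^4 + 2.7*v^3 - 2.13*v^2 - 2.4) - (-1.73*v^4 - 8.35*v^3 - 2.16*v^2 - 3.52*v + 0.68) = 4.1*v^4 + 11.05*v^3 + 0.0300000000000002*v^2 + 3.52*v - 3.08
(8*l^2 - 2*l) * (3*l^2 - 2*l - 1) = 24*l^4 - 22*l^3 - 4*l^2 + 2*l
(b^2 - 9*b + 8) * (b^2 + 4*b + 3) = b^4 - 5*b^3 - 25*b^2 + 5*b + 24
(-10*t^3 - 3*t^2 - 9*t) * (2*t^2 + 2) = -20*t^5 - 6*t^4 - 38*t^3 - 6*t^2 - 18*t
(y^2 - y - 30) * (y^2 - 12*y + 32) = y^4 - 13*y^3 + 14*y^2 + 328*y - 960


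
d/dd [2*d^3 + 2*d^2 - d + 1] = 6*d^2 + 4*d - 1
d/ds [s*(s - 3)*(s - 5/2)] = 3*s^2 - 11*s + 15/2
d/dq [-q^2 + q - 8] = 1 - 2*q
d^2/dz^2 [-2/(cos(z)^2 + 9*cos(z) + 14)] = 2*(4*sin(z)^4 - 27*sin(z)^2 - 639*cos(z)/4 + 27*cos(3*z)/4 - 111)/((cos(z) + 2)^3*(cos(z) + 7)^3)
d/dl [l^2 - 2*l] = 2*l - 2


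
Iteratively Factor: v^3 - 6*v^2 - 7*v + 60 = (v - 5)*(v^2 - v - 12) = (v - 5)*(v - 4)*(v + 3)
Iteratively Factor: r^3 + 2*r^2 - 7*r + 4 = (r + 4)*(r^2 - 2*r + 1) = (r - 1)*(r + 4)*(r - 1)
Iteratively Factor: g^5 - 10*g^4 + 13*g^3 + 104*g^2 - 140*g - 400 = (g - 4)*(g^4 - 6*g^3 - 11*g^2 + 60*g + 100) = (g - 4)*(g + 2)*(g^3 - 8*g^2 + 5*g + 50) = (g - 5)*(g - 4)*(g + 2)*(g^2 - 3*g - 10) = (g - 5)*(g - 4)*(g + 2)^2*(g - 5)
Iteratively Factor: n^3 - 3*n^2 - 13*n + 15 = (n - 5)*(n^2 + 2*n - 3) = (n - 5)*(n + 3)*(n - 1)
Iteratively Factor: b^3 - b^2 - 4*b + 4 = (b - 2)*(b^2 + b - 2) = (b - 2)*(b + 2)*(b - 1)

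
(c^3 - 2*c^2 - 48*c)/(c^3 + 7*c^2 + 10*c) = (c^2 - 2*c - 48)/(c^2 + 7*c + 10)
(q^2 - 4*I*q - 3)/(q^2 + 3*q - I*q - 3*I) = (q - 3*I)/(q + 3)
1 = 1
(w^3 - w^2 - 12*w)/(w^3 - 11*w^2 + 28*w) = (w + 3)/(w - 7)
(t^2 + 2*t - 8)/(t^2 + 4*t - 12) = (t + 4)/(t + 6)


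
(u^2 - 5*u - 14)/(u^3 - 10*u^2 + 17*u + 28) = (u + 2)/(u^2 - 3*u - 4)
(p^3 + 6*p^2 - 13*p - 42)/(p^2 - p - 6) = p + 7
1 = 1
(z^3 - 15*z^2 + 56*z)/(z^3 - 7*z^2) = (z - 8)/z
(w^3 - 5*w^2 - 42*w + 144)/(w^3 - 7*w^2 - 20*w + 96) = (w + 6)/(w + 4)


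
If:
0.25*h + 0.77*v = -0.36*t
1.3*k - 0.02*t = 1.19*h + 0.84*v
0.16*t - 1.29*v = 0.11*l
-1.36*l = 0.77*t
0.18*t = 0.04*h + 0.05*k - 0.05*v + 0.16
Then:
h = -0.90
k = -0.76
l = -0.26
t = 0.46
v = 0.08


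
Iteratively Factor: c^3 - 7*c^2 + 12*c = (c - 3)*(c^2 - 4*c) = (c - 4)*(c - 3)*(c)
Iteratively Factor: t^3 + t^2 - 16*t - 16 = (t + 4)*(t^2 - 3*t - 4) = (t + 1)*(t + 4)*(t - 4)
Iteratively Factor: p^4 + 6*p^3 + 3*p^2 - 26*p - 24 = (p - 2)*(p^3 + 8*p^2 + 19*p + 12) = (p - 2)*(p + 4)*(p^2 + 4*p + 3) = (p - 2)*(p + 1)*(p + 4)*(p + 3)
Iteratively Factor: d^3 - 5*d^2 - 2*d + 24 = (d - 3)*(d^2 - 2*d - 8) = (d - 4)*(d - 3)*(d + 2)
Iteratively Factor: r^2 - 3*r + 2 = (r - 1)*(r - 2)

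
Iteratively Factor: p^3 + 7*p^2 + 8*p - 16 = (p + 4)*(p^2 + 3*p - 4) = (p + 4)^2*(p - 1)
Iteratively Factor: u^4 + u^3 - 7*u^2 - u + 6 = (u - 1)*(u^3 + 2*u^2 - 5*u - 6) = (u - 2)*(u - 1)*(u^2 + 4*u + 3) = (u - 2)*(u - 1)*(u + 3)*(u + 1)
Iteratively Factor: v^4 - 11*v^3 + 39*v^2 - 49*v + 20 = (v - 4)*(v^3 - 7*v^2 + 11*v - 5) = (v - 4)*(v - 1)*(v^2 - 6*v + 5) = (v - 5)*(v - 4)*(v - 1)*(v - 1)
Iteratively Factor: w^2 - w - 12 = (w + 3)*(w - 4)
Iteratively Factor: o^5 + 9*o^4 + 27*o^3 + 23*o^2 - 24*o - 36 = (o - 1)*(o^4 + 10*o^3 + 37*o^2 + 60*o + 36) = (o - 1)*(o + 2)*(o^3 + 8*o^2 + 21*o + 18) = (o - 1)*(o + 2)*(o + 3)*(o^2 + 5*o + 6) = (o - 1)*(o + 2)*(o + 3)^2*(o + 2)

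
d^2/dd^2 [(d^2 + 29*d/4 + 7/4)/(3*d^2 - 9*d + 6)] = (41*d^3 - 3*d^2 - 237*d + 239)/(6*(d^6 - 9*d^5 + 33*d^4 - 63*d^3 + 66*d^2 - 36*d + 8))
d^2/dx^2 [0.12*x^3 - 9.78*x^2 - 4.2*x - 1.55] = 0.72*x - 19.56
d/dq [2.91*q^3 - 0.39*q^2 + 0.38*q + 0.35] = 8.73*q^2 - 0.78*q + 0.38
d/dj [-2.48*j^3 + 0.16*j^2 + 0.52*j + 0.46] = -7.44*j^2 + 0.32*j + 0.52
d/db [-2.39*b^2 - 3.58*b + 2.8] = -4.78*b - 3.58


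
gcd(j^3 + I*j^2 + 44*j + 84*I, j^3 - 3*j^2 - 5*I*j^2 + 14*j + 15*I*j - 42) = j^2 - 5*I*j + 14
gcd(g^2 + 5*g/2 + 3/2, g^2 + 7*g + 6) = g + 1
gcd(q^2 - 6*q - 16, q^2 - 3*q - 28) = 1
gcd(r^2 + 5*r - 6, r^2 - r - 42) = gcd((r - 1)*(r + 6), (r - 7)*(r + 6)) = r + 6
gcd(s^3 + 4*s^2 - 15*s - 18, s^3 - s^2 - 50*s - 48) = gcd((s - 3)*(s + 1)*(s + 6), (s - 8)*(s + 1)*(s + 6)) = s^2 + 7*s + 6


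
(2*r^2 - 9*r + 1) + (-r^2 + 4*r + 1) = r^2 - 5*r + 2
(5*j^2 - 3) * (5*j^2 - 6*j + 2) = 25*j^4 - 30*j^3 - 5*j^2 + 18*j - 6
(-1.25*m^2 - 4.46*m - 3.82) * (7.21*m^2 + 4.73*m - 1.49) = -9.0125*m^4 - 38.0691*m^3 - 46.7755*m^2 - 11.4232*m + 5.6918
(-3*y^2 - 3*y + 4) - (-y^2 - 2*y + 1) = -2*y^2 - y + 3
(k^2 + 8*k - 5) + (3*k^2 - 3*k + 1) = 4*k^2 + 5*k - 4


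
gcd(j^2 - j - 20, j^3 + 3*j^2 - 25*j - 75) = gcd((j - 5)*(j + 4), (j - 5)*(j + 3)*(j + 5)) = j - 5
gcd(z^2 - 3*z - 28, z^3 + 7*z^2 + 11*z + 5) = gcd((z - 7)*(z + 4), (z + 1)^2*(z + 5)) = 1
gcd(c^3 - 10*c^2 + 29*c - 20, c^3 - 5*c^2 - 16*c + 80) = c^2 - 9*c + 20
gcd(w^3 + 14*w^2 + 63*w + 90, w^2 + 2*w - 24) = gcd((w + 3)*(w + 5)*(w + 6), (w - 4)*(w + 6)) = w + 6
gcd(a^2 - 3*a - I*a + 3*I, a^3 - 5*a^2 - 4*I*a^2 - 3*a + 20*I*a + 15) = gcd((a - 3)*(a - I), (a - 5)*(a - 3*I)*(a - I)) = a - I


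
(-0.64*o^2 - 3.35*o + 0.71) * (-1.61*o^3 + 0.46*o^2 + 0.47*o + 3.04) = 1.0304*o^5 + 5.0991*o^4 - 2.9849*o^3 - 3.1935*o^2 - 9.8503*o + 2.1584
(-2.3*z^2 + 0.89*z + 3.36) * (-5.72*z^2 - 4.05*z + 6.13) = 13.156*z^4 + 4.2242*z^3 - 36.9227*z^2 - 8.1523*z + 20.5968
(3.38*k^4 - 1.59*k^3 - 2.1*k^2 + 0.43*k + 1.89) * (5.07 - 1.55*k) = -5.239*k^5 + 19.6011*k^4 - 4.8063*k^3 - 11.3135*k^2 - 0.7494*k + 9.5823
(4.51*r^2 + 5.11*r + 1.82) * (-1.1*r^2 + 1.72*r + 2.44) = -4.961*r^4 + 2.1362*r^3 + 17.7916*r^2 + 15.5988*r + 4.4408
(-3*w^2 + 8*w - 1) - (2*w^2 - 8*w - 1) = -5*w^2 + 16*w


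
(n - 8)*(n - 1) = n^2 - 9*n + 8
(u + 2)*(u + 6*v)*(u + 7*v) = u^3 + 13*u^2*v + 2*u^2 + 42*u*v^2 + 26*u*v + 84*v^2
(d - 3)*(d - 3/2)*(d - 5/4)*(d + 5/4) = d^4 - 9*d^3/2 + 47*d^2/16 + 225*d/32 - 225/32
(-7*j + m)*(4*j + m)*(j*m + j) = -28*j^3*m - 28*j^3 - 3*j^2*m^2 - 3*j^2*m + j*m^3 + j*m^2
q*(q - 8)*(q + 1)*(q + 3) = q^4 - 4*q^3 - 29*q^2 - 24*q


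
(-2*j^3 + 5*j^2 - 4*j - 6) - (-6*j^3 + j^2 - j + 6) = 4*j^3 + 4*j^2 - 3*j - 12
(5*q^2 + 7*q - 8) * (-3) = -15*q^2 - 21*q + 24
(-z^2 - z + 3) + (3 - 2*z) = -z^2 - 3*z + 6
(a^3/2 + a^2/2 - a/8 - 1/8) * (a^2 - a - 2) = a^5/2 - 13*a^3/8 - a^2 + 3*a/8 + 1/4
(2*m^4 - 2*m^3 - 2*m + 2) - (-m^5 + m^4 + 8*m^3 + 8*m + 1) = m^5 + m^4 - 10*m^3 - 10*m + 1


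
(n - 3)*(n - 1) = n^2 - 4*n + 3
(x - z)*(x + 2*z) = x^2 + x*z - 2*z^2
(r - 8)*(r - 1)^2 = r^3 - 10*r^2 + 17*r - 8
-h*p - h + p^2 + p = (-h + p)*(p + 1)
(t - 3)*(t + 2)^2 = t^3 + t^2 - 8*t - 12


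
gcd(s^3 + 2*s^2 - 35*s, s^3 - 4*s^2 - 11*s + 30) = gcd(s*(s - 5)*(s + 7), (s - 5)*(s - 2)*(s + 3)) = s - 5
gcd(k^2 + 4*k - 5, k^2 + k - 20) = k + 5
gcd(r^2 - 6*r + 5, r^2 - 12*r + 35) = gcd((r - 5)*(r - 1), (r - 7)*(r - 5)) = r - 5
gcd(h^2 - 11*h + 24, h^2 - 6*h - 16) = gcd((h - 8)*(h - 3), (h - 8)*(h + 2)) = h - 8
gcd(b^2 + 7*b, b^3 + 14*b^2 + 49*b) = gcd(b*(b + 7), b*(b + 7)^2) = b^2 + 7*b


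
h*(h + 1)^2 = h^3 + 2*h^2 + h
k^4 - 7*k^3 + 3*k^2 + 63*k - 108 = (k - 4)*(k - 3)^2*(k + 3)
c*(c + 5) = c^2 + 5*c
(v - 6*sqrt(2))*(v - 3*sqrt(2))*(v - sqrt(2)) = v^3 - 10*sqrt(2)*v^2 + 54*v - 36*sqrt(2)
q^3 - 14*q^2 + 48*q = q*(q - 8)*(q - 6)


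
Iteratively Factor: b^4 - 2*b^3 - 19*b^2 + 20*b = (b - 1)*(b^3 - b^2 - 20*b) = b*(b - 1)*(b^2 - b - 20) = b*(b - 5)*(b - 1)*(b + 4)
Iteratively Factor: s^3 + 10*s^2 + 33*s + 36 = (s + 3)*(s^2 + 7*s + 12) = (s + 3)^2*(s + 4)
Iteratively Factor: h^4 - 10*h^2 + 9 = (h - 1)*(h^3 + h^2 - 9*h - 9) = (h - 1)*(h + 3)*(h^2 - 2*h - 3) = (h - 1)*(h + 1)*(h + 3)*(h - 3)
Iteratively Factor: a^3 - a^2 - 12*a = (a + 3)*(a^2 - 4*a) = a*(a + 3)*(a - 4)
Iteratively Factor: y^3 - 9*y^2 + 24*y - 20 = (y - 2)*(y^2 - 7*y + 10) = (y - 2)^2*(y - 5)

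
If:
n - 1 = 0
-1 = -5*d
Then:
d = 1/5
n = 1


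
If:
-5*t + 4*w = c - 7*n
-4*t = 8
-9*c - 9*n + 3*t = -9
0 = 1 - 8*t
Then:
No Solution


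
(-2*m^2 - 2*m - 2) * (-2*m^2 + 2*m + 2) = 4*m^4 - 4*m^2 - 8*m - 4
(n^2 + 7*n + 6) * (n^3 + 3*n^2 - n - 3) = n^5 + 10*n^4 + 26*n^3 + 8*n^2 - 27*n - 18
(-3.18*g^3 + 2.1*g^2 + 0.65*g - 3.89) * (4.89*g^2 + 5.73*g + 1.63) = -15.5502*g^5 - 7.9524*g^4 + 10.0281*g^3 - 11.8746*g^2 - 21.2302*g - 6.3407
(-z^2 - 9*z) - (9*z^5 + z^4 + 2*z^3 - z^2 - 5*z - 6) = -9*z^5 - z^4 - 2*z^3 - 4*z + 6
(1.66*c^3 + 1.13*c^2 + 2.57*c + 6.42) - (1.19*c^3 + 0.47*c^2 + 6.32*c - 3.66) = 0.47*c^3 + 0.66*c^2 - 3.75*c + 10.08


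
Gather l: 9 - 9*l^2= 9 - 9*l^2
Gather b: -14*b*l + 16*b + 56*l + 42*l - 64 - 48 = b*(16 - 14*l) + 98*l - 112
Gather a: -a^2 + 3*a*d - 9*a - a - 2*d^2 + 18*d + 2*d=-a^2 + a*(3*d - 10) - 2*d^2 + 20*d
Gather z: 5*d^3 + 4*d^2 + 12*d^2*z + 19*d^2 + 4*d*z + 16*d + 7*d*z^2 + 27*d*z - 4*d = 5*d^3 + 23*d^2 + 7*d*z^2 + 12*d + z*(12*d^2 + 31*d)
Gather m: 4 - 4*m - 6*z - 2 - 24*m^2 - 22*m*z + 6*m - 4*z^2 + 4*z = -24*m^2 + m*(2 - 22*z) - 4*z^2 - 2*z + 2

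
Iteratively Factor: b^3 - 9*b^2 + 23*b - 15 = (b - 5)*(b^2 - 4*b + 3) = (b - 5)*(b - 1)*(b - 3)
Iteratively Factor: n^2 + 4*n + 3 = (n + 1)*(n + 3)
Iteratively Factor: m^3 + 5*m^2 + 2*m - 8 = (m - 1)*(m^2 + 6*m + 8) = (m - 1)*(m + 2)*(m + 4)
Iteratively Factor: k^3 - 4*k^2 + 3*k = (k)*(k^2 - 4*k + 3) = k*(k - 1)*(k - 3)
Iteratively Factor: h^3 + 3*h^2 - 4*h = (h + 4)*(h^2 - h) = h*(h + 4)*(h - 1)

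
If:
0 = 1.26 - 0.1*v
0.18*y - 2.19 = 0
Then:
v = 12.60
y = 12.17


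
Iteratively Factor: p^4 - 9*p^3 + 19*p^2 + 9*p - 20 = (p - 5)*(p^3 - 4*p^2 - p + 4) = (p - 5)*(p + 1)*(p^2 - 5*p + 4) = (p - 5)*(p - 4)*(p + 1)*(p - 1)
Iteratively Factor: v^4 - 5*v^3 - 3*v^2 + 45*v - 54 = (v - 2)*(v^3 - 3*v^2 - 9*v + 27) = (v - 3)*(v - 2)*(v^2 - 9) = (v - 3)^2*(v - 2)*(v + 3)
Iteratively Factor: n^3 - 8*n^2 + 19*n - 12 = (n - 4)*(n^2 - 4*n + 3) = (n - 4)*(n - 3)*(n - 1)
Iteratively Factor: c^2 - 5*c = (c - 5)*(c)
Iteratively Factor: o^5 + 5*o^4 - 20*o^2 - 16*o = (o - 2)*(o^4 + 7*o^3 + 14*o^2 + 8*o) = (o - 2)*(o + 2)*(o^3 + 5*o^2 + 4*o) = (o - 2)*(o + 1)*(o + 2)*(o^2 + 4*o) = o*(o - 2)*(o + 1)*(o + 2)*(o + 4)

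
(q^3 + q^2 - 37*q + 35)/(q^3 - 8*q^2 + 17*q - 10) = (q + 7)/(q - 2)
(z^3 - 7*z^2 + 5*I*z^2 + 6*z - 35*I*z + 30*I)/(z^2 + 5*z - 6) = (z^2 + z*(-6 + 5*I) - 30*I)/(z + 6)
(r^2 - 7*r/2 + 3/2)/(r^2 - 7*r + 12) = (r - 1/2)/(r - 4)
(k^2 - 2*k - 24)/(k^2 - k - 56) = (-k^2 + 2*k + 24)/(-k^2 + k + 56)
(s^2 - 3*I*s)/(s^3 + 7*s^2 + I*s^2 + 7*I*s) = (s - 3*I)/(s^2 + s*(7 + I) + 7*I)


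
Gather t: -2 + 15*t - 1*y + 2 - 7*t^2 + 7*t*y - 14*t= -7*t^2 + t*(7*y + 1) - y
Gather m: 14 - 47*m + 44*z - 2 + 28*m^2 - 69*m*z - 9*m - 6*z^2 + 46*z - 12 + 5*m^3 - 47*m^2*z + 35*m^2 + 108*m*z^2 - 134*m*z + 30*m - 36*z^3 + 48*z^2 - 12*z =5*m^3 + m^2*(63 - 47*z) + m*(108*z^2 - 203*z - 26) - 36*z^3 + 42*z^2 + 78*z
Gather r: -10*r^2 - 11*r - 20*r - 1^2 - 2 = -10*r^2 - 31*r - 3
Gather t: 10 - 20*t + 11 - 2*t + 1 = 22 - 22*t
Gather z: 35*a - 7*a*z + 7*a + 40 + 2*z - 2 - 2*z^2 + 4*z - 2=42*a - 2*z^2 + z*(6 - 7*a) + 36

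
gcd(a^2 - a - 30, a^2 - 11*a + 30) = a - 6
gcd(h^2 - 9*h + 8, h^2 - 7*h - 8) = h - 8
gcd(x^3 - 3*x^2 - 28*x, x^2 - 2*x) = x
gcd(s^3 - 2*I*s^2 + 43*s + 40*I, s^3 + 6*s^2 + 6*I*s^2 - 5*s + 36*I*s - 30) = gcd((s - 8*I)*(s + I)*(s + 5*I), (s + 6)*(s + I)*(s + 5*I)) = s^2 + 6*I*s - 5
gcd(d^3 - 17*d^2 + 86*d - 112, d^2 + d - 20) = 1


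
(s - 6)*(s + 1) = s^2 - 5*s - 6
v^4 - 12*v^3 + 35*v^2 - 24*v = v*(v - 8)*(v - 3)*(v - 1)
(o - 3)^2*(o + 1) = o^3 - 5*o^2 + 3*o + 9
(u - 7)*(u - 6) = u^2 - 13*u + 42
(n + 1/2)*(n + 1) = n^2 + 3*n/2 + 1/2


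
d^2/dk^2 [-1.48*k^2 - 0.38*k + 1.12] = -2.96000000000000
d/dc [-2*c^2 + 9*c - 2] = 9 - 4*c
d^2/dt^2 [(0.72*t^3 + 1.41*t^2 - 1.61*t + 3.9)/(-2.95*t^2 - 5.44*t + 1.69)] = (1.4210854715202e-14*t^5 - 2.8421709430404e-14*t^4 + 23.483506*t^3 - 206.099478*t^2 - 339.701622*t - 248.16779)/(25.672375*t^6 + 142.0248*t^5 + 217.781685*t^4 - 1.73753600000001*t^3 - 124.763067*t^2 + 46.611552*t - 4.826809)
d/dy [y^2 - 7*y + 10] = 2*y - 7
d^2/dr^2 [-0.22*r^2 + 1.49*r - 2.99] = -0.440000000000000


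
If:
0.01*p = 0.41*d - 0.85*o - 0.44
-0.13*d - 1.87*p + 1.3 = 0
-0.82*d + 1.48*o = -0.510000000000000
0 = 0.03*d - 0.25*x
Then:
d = -2.56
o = -1.76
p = 0.87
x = -0.31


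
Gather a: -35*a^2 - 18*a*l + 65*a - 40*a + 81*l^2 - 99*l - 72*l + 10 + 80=-35*a^2 + a*(25 - 18*l) + 81*l^2 - 171*l + 90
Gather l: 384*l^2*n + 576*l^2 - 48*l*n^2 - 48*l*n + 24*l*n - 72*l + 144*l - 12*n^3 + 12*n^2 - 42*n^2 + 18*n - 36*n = l^2*(384*n + 576) + l*(-48*n^2 - 24*n + 72) - 12*n^3 - 30*n^2 - 18*n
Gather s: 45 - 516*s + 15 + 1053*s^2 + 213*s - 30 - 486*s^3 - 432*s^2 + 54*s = -486*s^3 + 621*s^2 - 249*s + 30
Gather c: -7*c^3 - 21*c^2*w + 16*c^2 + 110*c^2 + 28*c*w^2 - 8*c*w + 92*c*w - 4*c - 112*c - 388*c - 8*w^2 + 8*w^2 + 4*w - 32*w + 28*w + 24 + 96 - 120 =-7*c^3 + c^2*(126 - 21*w) + c*(28*w^2 + 84*w - 504)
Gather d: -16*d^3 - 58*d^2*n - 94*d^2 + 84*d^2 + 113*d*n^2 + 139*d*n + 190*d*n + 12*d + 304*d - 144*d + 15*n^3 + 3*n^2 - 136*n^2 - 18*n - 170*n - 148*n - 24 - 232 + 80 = -16*d^3 + d^2*(-58*n - 10) + d*(113*n^2 + 329*n + 172) + 15*n^3 - 133*n^2 - 336*n - 176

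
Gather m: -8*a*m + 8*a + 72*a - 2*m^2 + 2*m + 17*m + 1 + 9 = 80*a - 2*m^2 + m*(19 - 8*a) + 10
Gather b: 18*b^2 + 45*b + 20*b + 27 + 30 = 18*b^2 + 65*b + 57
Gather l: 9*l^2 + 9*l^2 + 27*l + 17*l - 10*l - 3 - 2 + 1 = 18*l^2 + 34*l - 4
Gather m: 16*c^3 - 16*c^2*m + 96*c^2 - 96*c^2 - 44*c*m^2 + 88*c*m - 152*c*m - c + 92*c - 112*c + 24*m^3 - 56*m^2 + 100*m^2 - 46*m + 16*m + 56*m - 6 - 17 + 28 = 16*c^3 - 21*c + 24*m^3 + m^2*(44 - 44*c) + m*(-16*c^2 - 64*c + 26) + 5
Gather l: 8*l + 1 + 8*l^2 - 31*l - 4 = 8*l^2 - 23*l - 3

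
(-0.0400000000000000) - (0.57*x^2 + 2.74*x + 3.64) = -0.57*x^2 - 2.74*x - 3.68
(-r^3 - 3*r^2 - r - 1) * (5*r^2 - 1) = -5*r^5 - 15*r^4 - 4*r^3 - 2*r^2 + r + 1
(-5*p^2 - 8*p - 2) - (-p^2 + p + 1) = -4*p^2 - 9*p - 3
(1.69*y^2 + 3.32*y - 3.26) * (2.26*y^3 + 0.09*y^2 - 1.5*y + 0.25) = 3.8194*y^5 + 7.6553*y^4 - 9.6038*y^3 - 4.8509*y^2 + 5.72*y - 0.815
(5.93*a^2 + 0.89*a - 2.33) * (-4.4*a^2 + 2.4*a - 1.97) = -26.092*a^4 + 10.316*a^3 + 0.705900000000001*a^2 - 7.3453*a + 4.5901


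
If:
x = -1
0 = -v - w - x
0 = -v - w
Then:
No Solution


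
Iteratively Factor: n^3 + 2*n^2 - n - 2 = (n - 1)*(n^2 + 3*n + 2) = (n - 1)*(n + 2)*(n + 1)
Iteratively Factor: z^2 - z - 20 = (z - 5)*(z + 4)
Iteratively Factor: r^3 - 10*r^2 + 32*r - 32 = (r - 4)*(r^2 - 6*r + 8) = (r - 4)*(r - 2)*(r - 4)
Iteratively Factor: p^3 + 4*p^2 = (p + 4)*(p^2) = p*(p + 4)*(p)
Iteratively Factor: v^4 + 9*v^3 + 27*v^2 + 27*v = (v + 3)*(v^3 + 6*v^2 + 9*v) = (v + 3)^2*(v^2 + 3*v) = v*(v + 3)^2*(v + 3)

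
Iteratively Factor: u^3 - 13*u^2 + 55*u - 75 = (u - 5)*(u^2 - 8*u + 15) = (u - 5)*(u - 3)*(u - 5)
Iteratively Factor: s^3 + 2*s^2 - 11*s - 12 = (s + 1)*(s^2 + s - 12) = (s - 3)*(s + 1)*(s + 4)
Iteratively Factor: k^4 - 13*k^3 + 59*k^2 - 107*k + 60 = (k - 5)*(k^3 - 8*k^2 + 19*k - 12) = (k - 5)*(k - 3)*(k^2 - 5*k + 4) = (k - 5)*(k - 4)*(k - 3)*(k - 1)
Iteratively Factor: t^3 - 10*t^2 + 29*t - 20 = (t - 5)*(t^2 - 5*t + 4) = (t - 5)*(t - 1)*(t - 4)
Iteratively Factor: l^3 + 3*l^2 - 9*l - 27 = (l + 3)*(l^2 - 9) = (l - 3)*(l + 3)*(l + 3)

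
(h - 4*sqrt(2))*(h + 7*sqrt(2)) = h^2 + 3*sqrt(2)*h - 56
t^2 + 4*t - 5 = (t - 1)*(t + 5)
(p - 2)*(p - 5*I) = p^2 - 2*p - 5*I*p + 10*I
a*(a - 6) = a^2 - 6*a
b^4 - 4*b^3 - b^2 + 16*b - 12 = (b - 3)*(b - 2)*(b - 1)*(b + 2)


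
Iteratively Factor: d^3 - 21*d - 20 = (d - 5)*(d^2 + 5*d + 4) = (d - 5)*(d + 1)*(d + 4)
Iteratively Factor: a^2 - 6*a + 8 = (a - 4)*(a - 2)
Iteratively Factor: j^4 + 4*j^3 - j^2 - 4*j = (j - 1)*(j^3 + 5*j^2 + 4*j) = j*(j - 1)*(j^2 + 5*j + 4) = j*(j - 1)*(j + 1)*(j + 4)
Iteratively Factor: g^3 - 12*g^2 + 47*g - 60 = (g - 5)*(g^2 - 7*g + 12) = (g - 5)*(g - 4)*(g - 3)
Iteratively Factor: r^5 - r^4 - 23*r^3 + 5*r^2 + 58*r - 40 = (r - 5)*(r^4 + 4*r^3 - 3*r^2 - 10*r + 8) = (r - 5)*(r - 1)*(r^3 + 5*r^2 + 2*r - 8) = (r - 5)*(r - 1)*(r + 4)*(r^2 + r - 2) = (r - 5)*(r - 1)*(r + 2)*(r + 4)*(r - 1)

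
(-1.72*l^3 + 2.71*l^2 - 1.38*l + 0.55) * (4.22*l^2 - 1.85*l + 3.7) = -7.2584*l^5 + 14.6182*l^4 - 17.2011*l^3 + 14.901*l^2 - 6.1235*l + 2.035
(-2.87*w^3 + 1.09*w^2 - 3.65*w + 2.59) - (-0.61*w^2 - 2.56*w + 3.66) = -2.87*w^3 + 1.7*w^2 - 1.09*w - 1.07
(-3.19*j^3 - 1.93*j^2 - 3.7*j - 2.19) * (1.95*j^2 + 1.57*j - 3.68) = -6.2205*j^5 - 8.7718*j^4 + 1.4941*j^3 - 2.9771*j^2 + 10.1777*j + 8.0592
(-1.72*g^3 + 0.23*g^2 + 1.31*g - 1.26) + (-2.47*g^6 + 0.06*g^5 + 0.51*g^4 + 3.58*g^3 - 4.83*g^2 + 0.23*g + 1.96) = -2.47*g^6 + 0.06*g^5 + 0.51*g^4 + 1.86*g^3 - 4.6*g^2 + 1.54*g + 0.7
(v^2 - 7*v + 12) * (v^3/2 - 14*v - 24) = v^5/2 - 7*v^4/2 - 8*v^3 + 74*v^2 - 288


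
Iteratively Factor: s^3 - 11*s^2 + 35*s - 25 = (s - 5)*(s^2 - 6*s + 5) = (s - 5)^2*(s - 1)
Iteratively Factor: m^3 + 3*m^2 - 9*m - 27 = (m + 3)*(m^2 - 9) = (m - 3)*(m + 3)*(m + 3)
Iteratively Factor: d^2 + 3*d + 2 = (d + 2)*(d + 1)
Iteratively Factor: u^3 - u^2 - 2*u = (u)*(u^2 - u - 2) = u*(u + 1)*(u - 2)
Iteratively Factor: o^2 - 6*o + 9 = (o - 3)*(o - 3)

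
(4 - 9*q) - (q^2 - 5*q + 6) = -q^2 - 4*q - 2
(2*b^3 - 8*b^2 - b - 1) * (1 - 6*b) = -12*b^4 + 50*b^3 - 2*b^2 + 5*b - 1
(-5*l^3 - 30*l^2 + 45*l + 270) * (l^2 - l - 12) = -5*l^5 - 25*l^4 + 135*l^3 + 585*l^2 - 810*l - 3240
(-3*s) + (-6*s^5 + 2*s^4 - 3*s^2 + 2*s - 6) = -6*s^5 + 2*s^4 - 3*s^2 - s - 6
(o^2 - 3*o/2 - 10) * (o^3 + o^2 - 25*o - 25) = o^5 - o^4/2 - 73*o^3/2 + 5*o^2/2 + 575*o/2 + 250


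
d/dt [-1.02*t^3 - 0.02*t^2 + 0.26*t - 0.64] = -3.06*t^2 - 0.04*t + 0.26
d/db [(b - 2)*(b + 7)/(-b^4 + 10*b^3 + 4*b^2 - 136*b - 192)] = (2*b^4 + b^3 - 158*b^2 + 580*b - 1432)/(b^7 - 22*b^6 + 136*b^5 + 80*b^4 - 2480*b^3 + 32*b^2 + 16896*b + 18432)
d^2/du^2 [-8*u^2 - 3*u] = -16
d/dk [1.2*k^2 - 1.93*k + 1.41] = 2.4*k - 1.93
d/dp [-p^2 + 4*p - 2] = 4 - 2*p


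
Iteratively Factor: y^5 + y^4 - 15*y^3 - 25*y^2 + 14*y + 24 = (y - 1)*(y^4 + 2*y^3 - 13*y^2 - 38*y - 24) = (y - 4)*(y - 1)*(y^3 + 6*y^2 + 11*y + 6) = (y - 4)*(y - 1)*(y + 2)*(y^2 + 4*y + 3) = (y - 4)*(y - 1)*(y + 1)*(y + 2)*(y + 3)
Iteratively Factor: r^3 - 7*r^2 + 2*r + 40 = (r + 2)*(r^2 - 9*r + 20) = (r - 5)*(r + 2)*(r - 4)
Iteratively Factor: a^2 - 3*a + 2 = (a - 2)*(a - 1)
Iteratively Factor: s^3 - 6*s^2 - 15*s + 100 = (s - 5)*(s^2 - s - 20) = (s - 5)*(s + 4)*(s - 5)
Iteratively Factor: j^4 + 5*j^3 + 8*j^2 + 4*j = (j + 2)*(j^3 + 3*j^2 + 2*j) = (j + 2)^2*(j^2 + j) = (j + 1)*(j + 2)^2*(j)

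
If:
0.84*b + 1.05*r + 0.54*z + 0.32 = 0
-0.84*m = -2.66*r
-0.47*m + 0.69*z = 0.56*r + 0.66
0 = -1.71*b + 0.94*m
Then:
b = -0.35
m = -0.64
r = -0.20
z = 0.35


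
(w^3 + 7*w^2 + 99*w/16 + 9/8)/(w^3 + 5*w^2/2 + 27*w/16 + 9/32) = 2*(w + 6)/(2*w + 3)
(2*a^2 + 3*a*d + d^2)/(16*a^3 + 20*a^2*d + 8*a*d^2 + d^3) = (a + d)/(8*a^2 + 6*a*d + d^2)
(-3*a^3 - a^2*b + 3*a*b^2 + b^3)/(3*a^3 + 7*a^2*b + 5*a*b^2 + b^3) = (-a + b)/(a + b)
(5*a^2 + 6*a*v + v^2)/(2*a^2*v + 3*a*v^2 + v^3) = (5*a + v)/(v*(2*a + v))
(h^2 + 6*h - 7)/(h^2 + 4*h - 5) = (h + 7)/(h + 5)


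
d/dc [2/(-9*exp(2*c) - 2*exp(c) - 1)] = (36*exp(c) + 4)*exp(c)/(9*exp(2*c) + 2*exp(c) + 1)^2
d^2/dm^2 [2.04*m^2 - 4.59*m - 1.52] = 4.08000000000000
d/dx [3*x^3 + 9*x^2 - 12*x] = 9*x^2 + 18*x - 12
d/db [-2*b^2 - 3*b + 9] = -4*b - 3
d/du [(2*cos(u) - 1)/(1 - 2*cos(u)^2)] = 4*(2*cos(u) - cos(2*u) - 2)*sin(u)/(cos(4*u) + 1)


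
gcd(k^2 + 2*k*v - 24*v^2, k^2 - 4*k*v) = -k + 4*v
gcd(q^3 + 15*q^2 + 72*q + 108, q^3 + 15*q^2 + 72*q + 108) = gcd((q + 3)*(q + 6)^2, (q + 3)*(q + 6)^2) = q^3 + 15*q^2 + 72*q + 108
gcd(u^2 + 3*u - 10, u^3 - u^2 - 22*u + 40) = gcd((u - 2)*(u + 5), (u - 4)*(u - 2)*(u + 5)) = u^2 + 3*u - 10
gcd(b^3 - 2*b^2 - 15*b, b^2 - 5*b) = b^2 - 5*b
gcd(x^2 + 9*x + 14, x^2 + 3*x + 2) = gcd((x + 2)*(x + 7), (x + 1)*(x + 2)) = x + 2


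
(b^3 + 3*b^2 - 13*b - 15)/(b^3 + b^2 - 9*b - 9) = (b + 5)/(b + 3)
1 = 1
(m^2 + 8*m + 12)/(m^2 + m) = (m^2 + 8*m + 12)/(m*(m + 1))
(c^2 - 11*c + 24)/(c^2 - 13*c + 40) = (c - 3)/(c - 5)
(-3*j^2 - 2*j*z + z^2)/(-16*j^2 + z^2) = (3*j^2 + 2*j*z - z^2)/(16*j^2 - z^2)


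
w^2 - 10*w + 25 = (w - 5)^2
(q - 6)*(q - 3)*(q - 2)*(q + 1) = q^4 - 10*q^3 + 25*q^2 - 36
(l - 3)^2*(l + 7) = l^3 + l^2 - 33*l + 63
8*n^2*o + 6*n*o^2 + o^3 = o*(2*n + o)*(4*n + o)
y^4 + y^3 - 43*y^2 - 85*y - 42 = (y - 7)*(y + 1)^2*(y + 6)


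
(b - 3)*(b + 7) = b^2 + 4*b - 21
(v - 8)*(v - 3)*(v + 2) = v^3 - 9*v^2 + 2*v + 48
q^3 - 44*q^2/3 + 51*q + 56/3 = (q - 8)*(q - 7)*(q + 1/3)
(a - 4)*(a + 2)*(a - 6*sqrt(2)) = a^3 - 6*sqrt(2)*a^2 - 2*a^2 - 8*a + 12*sqrt(2)*a + 48*sqrt(2)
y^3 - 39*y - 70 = (y - 7)*(y + 2)*(y + 5)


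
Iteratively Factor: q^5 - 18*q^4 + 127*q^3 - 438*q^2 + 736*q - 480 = (q - 4)*(q^4 - 14*q^3 + 71*q^2 - 154*q + 120) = (q - 4)*(q - 3)*(q^3 - 11*q^2 + 38*q - 40) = (q - 4)^2*(q - 3)*(q^2 - 7*q + 10) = (q - 5)*(q - 4)^2*(q - 3)*(q - 2)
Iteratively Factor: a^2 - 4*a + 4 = (a - 2)*(a - 2)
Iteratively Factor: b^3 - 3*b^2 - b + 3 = (b + 1)*(b^2 - 4*b + 3) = (b - 1)*(b + 1)*(b - 3)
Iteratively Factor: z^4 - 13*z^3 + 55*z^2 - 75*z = (z - 5)*(z^3 - 8*z^2 + 15*z) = z*(z - 5)*(z^2 - 8*z + 15) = z*(z - 5)^2*(z - 3)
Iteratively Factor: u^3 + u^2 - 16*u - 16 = (u + 1)*(u^2 - 16) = (u - 4)*(u + 1)*(u + 4)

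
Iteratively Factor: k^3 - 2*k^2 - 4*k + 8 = (k + 2)*(k^2 - 4*k + 4) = (k - 2)*(k + 2)*(k - 2)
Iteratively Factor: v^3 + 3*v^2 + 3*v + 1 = (v + 1)*(v^2 + 2*v + 1) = (v + 1)^2*(v + 1)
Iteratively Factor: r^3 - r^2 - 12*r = (r)*(r^2 - r - 12) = r*(r + 3)*(r - 4)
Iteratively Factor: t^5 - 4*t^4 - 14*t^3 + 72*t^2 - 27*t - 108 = (t + 1)*(t^4 - 5*t^3 - 9*t^2 + 81*t - 108) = (t - 3)*(t + 1)*(t^3 - 2*t^2 - 15*t + 36) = (t - 3)^2*(t + 1)*(t^2 + t - 12) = (t - 3)^2*(t + 1)*(t + 4)*(t - 3)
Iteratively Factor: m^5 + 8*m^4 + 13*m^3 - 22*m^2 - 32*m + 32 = (m - 1)*(m^4 + 9*m^3 + 22*m^2 - 32) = (m - 1)*(m + 4)*(m^3 + 5*m^2 + 2*m - 8) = (m - 1)*(m + 2)*(m + 4)*(m^2 + 3*m - 4) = (m - 1)^2*(m + 2)*(m + 4)*(m + 4)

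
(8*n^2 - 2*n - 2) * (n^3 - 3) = 8*n^5 - 2*n^4 - 2*n^3 - 24*n^2 + 6*n + 6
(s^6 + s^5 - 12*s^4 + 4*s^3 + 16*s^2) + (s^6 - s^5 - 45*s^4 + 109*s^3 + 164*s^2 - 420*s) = 2*s^6 - 57*s^4 + 113*s^3 + 180*s^2 - 420*s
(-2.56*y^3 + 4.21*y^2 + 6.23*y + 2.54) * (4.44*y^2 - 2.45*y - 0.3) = -11.3664*y^5 + 24.9644*y^4 + 18.1147*y^3 - 5.2489*y^2 - 8.092*y - 0.762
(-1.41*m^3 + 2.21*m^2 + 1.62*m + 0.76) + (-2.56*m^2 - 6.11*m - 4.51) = -1.41*m^3 - 0.35*m^2 - 4.49*m - 3.75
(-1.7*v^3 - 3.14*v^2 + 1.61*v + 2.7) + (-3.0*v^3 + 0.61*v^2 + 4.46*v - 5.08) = -4.7*v^3 - 2.53*v^2 + 6.07*v - 2.38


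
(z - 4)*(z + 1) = z^2 - 3*z - 4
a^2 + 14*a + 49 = (a + 7)^2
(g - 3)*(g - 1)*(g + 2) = g^3 - 2*g^2 - 5*g + 6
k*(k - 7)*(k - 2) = k^3 - 9*k^2 + 14*k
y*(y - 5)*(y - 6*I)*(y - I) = y^4 - 5*y^3 - 7*I*y^3 - 6*y^2 + 35*I*y^2 + 30*y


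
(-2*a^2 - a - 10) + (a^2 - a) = -a^2 - 2*a - 10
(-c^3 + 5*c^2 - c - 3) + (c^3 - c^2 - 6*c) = 4*c^2 - 7*c - 3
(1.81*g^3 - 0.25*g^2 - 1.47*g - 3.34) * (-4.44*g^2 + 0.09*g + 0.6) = -8.0364*g^5 + 1.2729*g^4 + 7.5903*g^3 + 14.5473*g^2 - 1.1826*g - 2.004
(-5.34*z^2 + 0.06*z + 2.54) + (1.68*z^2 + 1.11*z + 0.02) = -3.66*z^2 + 1.17*z + 2.56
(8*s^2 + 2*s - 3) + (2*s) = 8*s^2 + 4*s - 3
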